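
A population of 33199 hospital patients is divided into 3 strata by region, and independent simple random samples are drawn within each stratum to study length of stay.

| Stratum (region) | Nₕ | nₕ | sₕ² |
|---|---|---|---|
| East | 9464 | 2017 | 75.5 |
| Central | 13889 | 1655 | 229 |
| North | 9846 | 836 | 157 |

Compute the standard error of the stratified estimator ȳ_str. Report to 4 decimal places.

Var(ȳ_str) = Σₕ Wₕ²(1 − fₕ)sₕ²/nₕ with Wₕ = Nₕ/N, N = 33199.
East: Wₕ = 0.28506883; term = 0.28506883²·(1 − 0.21312342)·75.5/2017 = 0.0023935755.
Central: Wₕ = 0.41835597; term = 0.41835597²·(1 − 0.11915905)·229/1655 = 0.021331772.
North: Wₕ = 0.29657520; term = 0.29657520²·(1 − 0.08490758)·157/836 = 0.015115691.
Sum = 0.038841039.
SE = √(0.038841039) = 0.1971.

0.1971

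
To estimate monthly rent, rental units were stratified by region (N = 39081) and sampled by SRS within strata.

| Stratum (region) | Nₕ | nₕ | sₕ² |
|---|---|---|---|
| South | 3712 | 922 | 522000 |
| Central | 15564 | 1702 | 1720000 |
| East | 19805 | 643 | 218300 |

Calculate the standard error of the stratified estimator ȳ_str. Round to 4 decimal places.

Var(ȳ_str) = Σₕ Wₕ²(1 − fₕ)sₕ²/nₕ with Wₕ = Nₕ/N, N = 39081.
South: Wₕ = 0.09498222; term = 0.09498222²·(1 − 0.24838362)·522000/922 = 3.8390204.
Central: Wₕ = 0.39824979; term = 0.39824979²·(1 − 0.10935492)·1720000/1702 = 142.75281.
East: Wₕ = 0.50676799; term = 0.50676799²·(1 − 0.03246655)·218300/643 = 84.358162.
Sum = 230.94999.
SE = √(230.94999) = 15.1970.

15.1970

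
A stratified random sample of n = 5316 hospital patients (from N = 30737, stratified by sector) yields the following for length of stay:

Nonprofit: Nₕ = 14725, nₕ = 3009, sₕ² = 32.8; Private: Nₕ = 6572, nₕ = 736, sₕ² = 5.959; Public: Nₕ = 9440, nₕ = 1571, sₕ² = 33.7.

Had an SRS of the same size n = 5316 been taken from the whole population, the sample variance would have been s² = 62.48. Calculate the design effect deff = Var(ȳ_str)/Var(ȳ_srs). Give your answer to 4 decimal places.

Var(ȳ_str) = Σ Wₕ²(1−fₕ)sₕ²/nₕ with Wₕ = Nₕ/30737:
  Nonprofit: (14725/30737)²·(1−3009/14725)·32.8/3009 = 0.0019905054
  Private: (6572/30737)²·(1−736/6572)·5.959/736 = 3.2868922 × 10^-4
  Public: (9440/30737)²·(1−1571/9440)·33.7/1571 = 0.0016866396
  → Var(ȳ_str) = 0.0040058342.
Var(ȳ_srs) = (1 − 5316/30737)·62.48/5316 = 0.0097204686.
deff = 0.0040058342 / 0.0097204686 = 0.4121.

0.4121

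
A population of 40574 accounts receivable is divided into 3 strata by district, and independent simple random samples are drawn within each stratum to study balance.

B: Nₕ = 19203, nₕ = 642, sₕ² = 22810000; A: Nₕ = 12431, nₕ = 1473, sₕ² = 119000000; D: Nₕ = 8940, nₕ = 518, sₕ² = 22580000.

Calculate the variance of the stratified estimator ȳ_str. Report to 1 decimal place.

Var(ȳ_str) = Σₕ Wₕ²(1 − fₕ)sₕ²/nₕ with Wₕ = Nₕ/N, N = 40574.
B: Wₕ = 0.47328338; term = 0.47328338²·(1 − 0.03343228)·22810000/642 = 7692.4567.
A: Wₕ = 0.30637847; term = 0.30637847²·(1 − 0.11849409)·119000000/1473 = 6684.7617.
D: Wₕ = 0.22033815; term = 0.22033815²·(1 − 0.05794183)·22580000/518 = 1993.6609.
Sum = 16370.879.

16370.9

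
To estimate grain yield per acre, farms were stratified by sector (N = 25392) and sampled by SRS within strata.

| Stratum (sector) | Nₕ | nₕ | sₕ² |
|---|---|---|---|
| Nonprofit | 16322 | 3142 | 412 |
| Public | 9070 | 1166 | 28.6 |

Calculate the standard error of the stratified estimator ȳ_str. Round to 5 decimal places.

Var(ȳ_str) = Σₕ Wₕ²(1 − fₕ)sₕ²/nₕ with Wₕ = Nₕ/N, N = 25392.
Nonprofit: Wₕ = 0.64280088; term = 0.64280088²·(1 − 0.19250092)·412/3142 = 0.0437508.
Public: Wₕ = 0.35719912; term = 0.35719912²·(1 − 0.12855568)·28.6/1166 = 0.0027272684.
Sum = 0.046478068.
SE = √(0.046478068) = 0.21559.

0.21559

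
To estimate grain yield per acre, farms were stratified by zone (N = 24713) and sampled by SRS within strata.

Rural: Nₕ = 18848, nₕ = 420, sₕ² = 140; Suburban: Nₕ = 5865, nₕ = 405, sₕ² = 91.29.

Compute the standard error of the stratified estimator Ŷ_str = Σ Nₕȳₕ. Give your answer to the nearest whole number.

Var(Ŷ_str) = Σₕ Nₕ²(1 − fₕ)sₕ²/nₕ.
Rural: 18848²·(1 − 420/18848)·140/420 = 1.1577698 × 10^8.
Suburban: 5865²·(1 − 405/5865)·91.29/405 = 7.2181989 × 10^6.
Sum = 1.2299518 × 10^8.
SE = √(1.2299518 × 10^8) = 11090.

11090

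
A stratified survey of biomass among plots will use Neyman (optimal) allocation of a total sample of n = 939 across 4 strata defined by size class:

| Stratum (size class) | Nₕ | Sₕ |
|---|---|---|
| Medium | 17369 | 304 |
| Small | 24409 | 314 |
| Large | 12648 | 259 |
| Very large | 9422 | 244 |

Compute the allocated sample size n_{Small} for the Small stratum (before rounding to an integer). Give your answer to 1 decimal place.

388.6

Neyman allocation: nₕ = n·NₕSₕ / Σⱼ NⱼSⱼ.
Σ NⱼSⱼ = 17369·304 + 24409·314 + 12648·259 + 9422·244 = 1.8519402 × 10^7.
n_{Small} = 939·24409·314 / (1.8519402 × 10^7) = 388.6.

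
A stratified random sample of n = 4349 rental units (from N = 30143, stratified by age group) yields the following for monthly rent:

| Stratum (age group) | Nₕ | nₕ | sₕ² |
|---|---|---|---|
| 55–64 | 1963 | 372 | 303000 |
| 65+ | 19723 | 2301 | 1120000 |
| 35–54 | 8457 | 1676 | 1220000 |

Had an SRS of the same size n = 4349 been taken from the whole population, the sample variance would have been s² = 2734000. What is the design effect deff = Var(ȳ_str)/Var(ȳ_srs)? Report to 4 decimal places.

0.4328

Var(ȳ_str) = Σ Wₕ²(1−fₕ)sₕ²/nₕ with Wₕ = Nₕ/30143:
  55–64: (1963/30143)²·(1−372/1963)·303000/372 = 2.7997369
  65+: (19723/30143)²·(1−2301/19723)·1120000/2301 = 184.07696
  35–54: (8457/30143)²·(1−1676/8457)·1220000/1676 = 45.94338
  → Var(ȳ_str) = 232.82008.
Var(ȳ_srs) = (1 − 4349/30143)·2734000/4349 = 537.94927.
deff = 232.82008 / 537.94927 = 0.4328.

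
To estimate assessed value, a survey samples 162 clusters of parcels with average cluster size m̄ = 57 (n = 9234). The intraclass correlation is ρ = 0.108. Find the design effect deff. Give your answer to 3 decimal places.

deff = 1 + (57 − 1)·0.108 = 1 + 6.048 = 7.048.

7.048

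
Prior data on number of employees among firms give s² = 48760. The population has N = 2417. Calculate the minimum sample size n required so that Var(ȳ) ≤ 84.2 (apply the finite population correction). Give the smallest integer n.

Without fpc, n₀ = s²/D = 48760/84.2 = 579.0974.
With fpc, (1 − n/N)·s²/n ≤ D requires n ≥ n₀/(1 + n₀/N) = 579.0974/(1 + 579.0974/2417) = 467.1672.
Rounding up, n = 468.

468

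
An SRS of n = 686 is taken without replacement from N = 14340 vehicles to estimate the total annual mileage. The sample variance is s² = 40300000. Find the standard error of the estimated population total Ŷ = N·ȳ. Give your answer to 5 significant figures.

3.3915 × 10^6

Var(Ŷ) = N²·Var(ȳ) = N²·(1 − n/N)·s²/n.
f = 686/14340 = 0.04783821; Var(ȳ) = 0.95216179·40300000/686 = 55936.035.
Var(Ŷ) = 14340² · 55936.035 = 1.150244 × 10^13.
SE(Ŷ) = √(1.150244 × 10^13) = 3.3915 × 10^6.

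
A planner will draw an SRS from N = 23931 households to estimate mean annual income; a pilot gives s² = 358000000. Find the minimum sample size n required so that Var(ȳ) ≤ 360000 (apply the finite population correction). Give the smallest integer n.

Without fpc, n₀ = s²/D = 358000000/360000 = 994.4444.
With fpc, (1 − n/N)·s²/n ≤ D requires n ≥ n₀/(1 + n₀/N) = 994.4444/(1 + 994.4444/23931) = 954.7693.
Rounding up, n = 955.

955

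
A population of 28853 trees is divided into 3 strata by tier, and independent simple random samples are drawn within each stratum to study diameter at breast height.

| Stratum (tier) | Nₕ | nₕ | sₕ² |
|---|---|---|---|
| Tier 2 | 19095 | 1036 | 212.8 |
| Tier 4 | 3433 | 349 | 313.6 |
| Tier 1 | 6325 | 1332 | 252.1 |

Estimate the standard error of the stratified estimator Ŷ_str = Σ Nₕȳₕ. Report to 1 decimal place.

Var(Ŷ_str) = Σₕ Nₕ²(1 − fₕ)sₕ²/nₕ.
Tier 2: 19095²·(1 − 1036/19095)·212.8/1036 = 7.0831303 × 10^7.
Tier 4: 3433²·(1 − 349/3433)·313.6/349 = 9.5134666 × 10^6.
Tier 1: 6325²·(1 − 1332/6325)·252.1/1332 = 5.9771027 × 10^6.
Sum = 8.6321872 × 10^7.
SE = √(8.6321872 × 10^7) = 9291.0.

9291.0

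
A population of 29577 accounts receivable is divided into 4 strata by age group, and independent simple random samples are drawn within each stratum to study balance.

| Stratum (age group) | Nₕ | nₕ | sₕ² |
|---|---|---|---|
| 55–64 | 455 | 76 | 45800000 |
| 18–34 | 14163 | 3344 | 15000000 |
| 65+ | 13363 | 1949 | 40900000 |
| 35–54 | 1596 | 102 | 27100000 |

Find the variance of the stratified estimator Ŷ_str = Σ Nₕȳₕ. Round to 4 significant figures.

4.626 × 10^12

Var(Ŷ_str) = Σₕ Nₕ²(1 − fₕ)sₕ²/nₕ.
55–64: 455²·(1 − 76/455)·45800000/76 = 1.039208 × 10^11.
18–34: 14163²·(1 − 3344/14163)·15000000/3344 = 6.8733327 × 10^11.
65+: 13363²·(1 − 1949/13363)·40900000/1949 = 3.2007614 × 10^12.
35–54: 1596²·(1 − 102/1596)·27100000/102 = 6.3350873 × 10^11.
Sum = 4.6255242 × 10^12.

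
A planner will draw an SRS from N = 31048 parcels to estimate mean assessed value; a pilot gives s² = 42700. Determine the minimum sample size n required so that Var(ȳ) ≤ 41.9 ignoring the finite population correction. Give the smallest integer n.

1020

Without fpc, n₀ = s²/D = 42700/41.9 = 1019.0931.
Rounding up, n = 1020.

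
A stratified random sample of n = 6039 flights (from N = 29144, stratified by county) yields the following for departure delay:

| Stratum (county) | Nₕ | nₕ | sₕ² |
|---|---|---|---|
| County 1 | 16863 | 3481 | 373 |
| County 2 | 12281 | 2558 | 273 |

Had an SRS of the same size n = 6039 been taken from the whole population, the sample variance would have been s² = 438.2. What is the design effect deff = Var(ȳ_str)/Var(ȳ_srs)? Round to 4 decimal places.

Var(ȳ_str) = Σ Wₕ²(1−fₕ)sₕ²/nₕ with Wₕ = Nₕ/29144:
  County 1: (16863/29144)²·(1−3481/16863)·373/3481 = 0.028468354
  County 2: (12281/29144)²·(1−2558/12281)·273/2558 = 0.015003681
  → Var(ȳ_str) = 0.043472035.
Var(ȳ_srs) = (1 − 6039/29144)·438.2/6039 = 0.057525998.
deff = 0.043472035 / 0.057525998 = 0.7557.

0.7557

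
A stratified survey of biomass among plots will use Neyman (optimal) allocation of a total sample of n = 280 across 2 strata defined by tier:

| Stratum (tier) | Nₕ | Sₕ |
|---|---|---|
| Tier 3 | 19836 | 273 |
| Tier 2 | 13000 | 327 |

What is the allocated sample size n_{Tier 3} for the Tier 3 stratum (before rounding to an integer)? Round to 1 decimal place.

Neyman allocation: nₕ = n·NₕSₕ / Σⱼ NⱼSⱼ.
Σ NⱼSⱼ = 19836·273 + 13000·327 = 9.666228 × 10^6.
n_{Tier 3} = 280·19836·273 / (9.666228 × 10^6) = 156.9.

156.9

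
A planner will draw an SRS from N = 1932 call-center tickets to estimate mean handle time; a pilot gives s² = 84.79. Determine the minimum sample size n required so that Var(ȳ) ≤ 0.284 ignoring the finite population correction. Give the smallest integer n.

Without fpc, n₀ = s²/D = 84.79/0.284 = 298.5563.
Rounding up, n = 299.

299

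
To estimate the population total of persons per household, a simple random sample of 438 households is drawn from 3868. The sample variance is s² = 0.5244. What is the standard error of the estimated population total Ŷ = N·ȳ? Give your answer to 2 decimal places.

Var(Ŷ) = N²·Var(ȳ) = N²·(1 − n/N)·s²/n.
f = 438/3868 = 0.11323681; Var(ȳ) = 0.88676319·0.5244/438 = 0.0010616863.
Var(Ŷ) = 3868² · 0.0010616863 = 15884.339.
SE(Ŷ) = √(15884.339) = 126.03.

126.03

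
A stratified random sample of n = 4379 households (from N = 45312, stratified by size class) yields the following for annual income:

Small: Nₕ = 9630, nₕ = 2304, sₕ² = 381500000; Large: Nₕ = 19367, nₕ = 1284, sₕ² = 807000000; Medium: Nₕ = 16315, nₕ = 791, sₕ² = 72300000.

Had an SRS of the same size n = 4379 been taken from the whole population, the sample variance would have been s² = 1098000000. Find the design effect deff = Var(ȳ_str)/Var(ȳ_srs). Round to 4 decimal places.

0.5482

Var(ȳ_str) = Σ Wₕ²(1−fₕ)sₕ²/nₕ with Wₕ = Nₕ/45312:
  Small: (9630/45312)²·(1−2304/9630)·381500000/2304 = 5689.5616
  Large: (19367/45312)²·(1−1284/19367)·807000000/1284 = 107204.96
  Medium: (16315/45312)²·(1−791/16315)·72300000/791 = 11275.247
  → Var(ȳ_str) = 124169.77.
Var(ȳ_srs) = (1 − 4379/45312)·1098000000/4379 = 226510.19.
deff = 124169.77 / 226510.19 = 0.5482.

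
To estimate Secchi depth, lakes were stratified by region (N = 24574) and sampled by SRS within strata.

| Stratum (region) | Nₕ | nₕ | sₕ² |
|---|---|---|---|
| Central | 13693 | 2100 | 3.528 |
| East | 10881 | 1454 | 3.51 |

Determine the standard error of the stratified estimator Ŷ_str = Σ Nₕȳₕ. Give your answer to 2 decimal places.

Var(Ŷ_str) = Σₕ Nₕ²(1 − fₕ)sₕ²/nₕ.
Central: 13693²·(1 − 2100/13693)·3.528/2100 = 266688.15.
East: 10881²·(1 − 1454/10881)·3.51/1454 = 247619.61.
Sum = 514307.76.
SE = √(514307.76) = 717.15.

717.15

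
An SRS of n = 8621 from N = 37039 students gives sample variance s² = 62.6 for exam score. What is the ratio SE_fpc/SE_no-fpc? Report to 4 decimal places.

f = n/N = 8621/37039 = 0.23275466.
SE_no-fpc = √(s²/n) = 0.085213488; SE_fpc = √((1−f)s²/n) = 0.07464066.
Ratio = √(1−f) = 0.87592542.

0.8759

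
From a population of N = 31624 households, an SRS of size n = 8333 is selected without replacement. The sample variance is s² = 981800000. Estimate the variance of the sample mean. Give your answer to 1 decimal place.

Under SRS without replacement, Var(ȳ) = (1 − f)·s²/n with f = n/N = 8333/31624 = 0.26350240.
Var(ȳ) = (1 − 0.26350240)·981800000/8333 = 0.73649760·117820.71 = 86774.672.

86774.7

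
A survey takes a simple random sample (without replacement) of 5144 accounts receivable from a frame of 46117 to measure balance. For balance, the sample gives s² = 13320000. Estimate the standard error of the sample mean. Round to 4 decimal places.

47.9645

Under SRS without replacement, Var(ȳ) = (1 − f)·s²/n with f = n/N = 5144/46117 = 0.11154238.
Var(ȳ) = (1 − 0.11154238)·13320000/5144 = 0.88845762·2589.4246 = 2300.594.
SE(ȳ) = √(2300.594) = 47.9645.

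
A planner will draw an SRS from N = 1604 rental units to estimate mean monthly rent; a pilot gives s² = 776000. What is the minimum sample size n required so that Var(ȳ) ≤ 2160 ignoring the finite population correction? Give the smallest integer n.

360

Without fpc, n₀ = s²/D = 776000/2160 = 359.2593.
Rounding up, n = 360.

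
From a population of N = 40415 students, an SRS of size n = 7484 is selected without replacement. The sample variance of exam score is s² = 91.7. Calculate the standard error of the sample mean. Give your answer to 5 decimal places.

Under SRS without replacement, Var(ȳ) = (1 − f)·s²/n with f = n/N = 7484/40415 = 0.18517877.
Var(ȳ) = (1 − 0.18517877)·91.7/7484 = 0.81482123·0.012252806 = 0.0099838464.
SE(ȳ) = √(0.0099838464) = 0.09992.

0.09992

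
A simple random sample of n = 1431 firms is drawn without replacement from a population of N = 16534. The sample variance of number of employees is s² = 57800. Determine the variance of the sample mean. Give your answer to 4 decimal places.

36.8955

Under SRS without replacement, Var(ȳ) = (1 − f)·s²/n with f = n/N = 1431/16534 = 0.08654893.
Var(ȳ) = (1 − 0.08654893)·57800/1431 = 0.91345107·40.391335 = 36.895508.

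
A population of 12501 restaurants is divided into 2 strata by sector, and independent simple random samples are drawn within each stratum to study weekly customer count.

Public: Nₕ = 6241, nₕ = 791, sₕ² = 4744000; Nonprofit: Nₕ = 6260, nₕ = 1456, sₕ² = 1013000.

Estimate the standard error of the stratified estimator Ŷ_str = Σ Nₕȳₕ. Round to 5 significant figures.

Var(Ŷ_str) = Σₕ Nₕ²(1 − fₕ)sₕ²/nₕ.
Public: 6241²·(1 − 791/6241)·4744000/791 = 2.039947 × 10^11.
Nonprofit: 6260²·(1 − 1456/6260)·1013000/1456 = 2.092307 × 10^10.
Sum = 2.2491777 × 10^11.
SE = √(2.2491777 × 10^11) = 474250.

474250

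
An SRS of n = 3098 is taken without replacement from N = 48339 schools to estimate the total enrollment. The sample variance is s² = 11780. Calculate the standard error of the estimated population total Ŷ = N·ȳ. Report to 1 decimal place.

91189.9

Var(Ŷ) = N²·Var(ȳ) = N²·(1 − n/N)·s²/n.
f = 3098/48339 = 0.06408904; Var(ȳ) = 0.93591096·11780/3098 = 3.5587576.
Var(Ŷ) = 48339² · 3.5587576 = 8.3156027 × 10^9.
SE(Ŷ) = √(8.3156027 × 10^9) = 91189.9.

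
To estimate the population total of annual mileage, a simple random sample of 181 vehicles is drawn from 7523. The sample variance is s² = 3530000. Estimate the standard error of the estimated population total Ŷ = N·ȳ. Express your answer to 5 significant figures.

Var(Ŷ) = N²·Var(ȳ) = N²·(1 − n/N)·s²/n.
f = 181/7523 = 0.02405955; Var(ȳ) = 0.97594045·3530000/181 = 19033.535.
Var(Ŷ) = 7523² · 19033.535 = 1.077213 × 10^12.
SE(Ŷ) = √(1.077213 × 10^12) = 1.0379 × 10^6.

1.0379 × 10^6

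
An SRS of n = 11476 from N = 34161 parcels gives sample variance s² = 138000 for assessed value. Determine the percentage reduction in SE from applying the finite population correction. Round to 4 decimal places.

18.5100

f = n/N = 11476/34161 = 0.33593864.
SE_no-fpc = √(s²/n) = 3.467722; SE_fpc = √((1−f)s²/n) = 2.8258453.
Ratio = √(1−f) = 0.81489960. Reduction = 100·(1 − 0.81489960) = 18.5100%.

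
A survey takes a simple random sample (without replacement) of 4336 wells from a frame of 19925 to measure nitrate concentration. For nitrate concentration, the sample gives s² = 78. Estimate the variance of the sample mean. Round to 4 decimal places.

Under SRS without replacement, Var(ȳ) = (1 − f)·s²/n with f = n/N = 4336/19925 = 0.21761606.
Var(ȳ) = (1 − 0.21761606)·78/4336 = 0.78238394·0.01798893 = 0.01407425.

0.0141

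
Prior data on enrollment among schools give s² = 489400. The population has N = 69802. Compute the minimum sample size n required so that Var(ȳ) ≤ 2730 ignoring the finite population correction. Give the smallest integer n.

180

Without fpc, n₀ = s²/D = 489400/2730 = 179.2674.
Rounding up, n = 180.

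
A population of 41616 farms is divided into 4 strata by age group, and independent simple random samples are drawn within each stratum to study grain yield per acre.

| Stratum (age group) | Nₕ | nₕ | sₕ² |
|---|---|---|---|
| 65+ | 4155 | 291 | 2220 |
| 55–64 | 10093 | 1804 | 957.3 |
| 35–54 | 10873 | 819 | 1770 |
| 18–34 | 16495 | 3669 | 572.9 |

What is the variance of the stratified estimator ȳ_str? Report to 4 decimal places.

0.2518

Var(ȳ_str) = Σₕ Wₕ²(1 − fₕ)sₕ²/nₕ with Wₕ = Nₕ/N, N = 41616.
65+: Wₕ = 0.09984141; term = 0.09984141²·(1 − 0.07003610)·2220/291 = 0.070720848.
55–64: Wₕ = 0.24252691; term = 0.24252691²·(1 − 0.17873774)·957.3/1804 = 0.025633816.
35–54: Wₕ = 0.26126970; term = 0.26126970²·(1 − 0.07532420)·1770/819 = 0.13641338.
18–34: Wₕ = 0.39636198; term = 0.39636198²·(1 − 0.22243104)·572.9/3669 = 0.019074537.
Sum = 0.25184258.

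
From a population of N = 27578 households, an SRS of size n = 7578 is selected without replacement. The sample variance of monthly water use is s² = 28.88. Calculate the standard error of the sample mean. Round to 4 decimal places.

0.0526

Under SRS without replacement, Var(ȳ) = (1 − f)·s²/n with f = n/N = 7578/27578 = 0.27478425.
Var(ȳ) = (1 − 0.27478425)·28.88/7578 = 0.72521575·0.0038110319 = 0.0027638204.
SE(ȳ) = √(0.0027638204) = 0.0526.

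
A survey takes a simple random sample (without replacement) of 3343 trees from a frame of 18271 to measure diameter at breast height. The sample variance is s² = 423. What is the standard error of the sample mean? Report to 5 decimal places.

0.32153

Under SRS without replacement, Var(ȳ) = (1 − f)·s²/n with f = n/N = 3343/18271 = 0.18296754.
Var(ȳ) = (1 − 0.18296754)·423/3343 = 0.81703246·0.12653305 = 0.10338161.
SE(ȳ) = √(0.10338161) = 0.32153.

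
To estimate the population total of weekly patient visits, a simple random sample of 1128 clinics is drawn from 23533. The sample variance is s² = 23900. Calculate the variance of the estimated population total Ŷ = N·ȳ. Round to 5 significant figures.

Var(Ŷ) = N²·Var(ȳ) = N²·(1 − n/N)·s²/n.
f = 1128/23533 = 0.04793269; Var(ȳ) = 0.95206731·23900/1128 = 20.172348.
Var(Ŷ) = 23533² · 20.172348 = 1.1171488 × 10^10.

1.1171 × 10^10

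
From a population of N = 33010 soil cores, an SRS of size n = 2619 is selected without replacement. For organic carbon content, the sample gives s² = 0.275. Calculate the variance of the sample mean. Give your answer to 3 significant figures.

9.67 × 10^-5

Under SRS without replacement, Var(ȳ) = (1 − f)·s²/n with f = n/N = 2619/33010 = 0.07933959.
Var(ȳ) = (1 − 0.07933959)·0.275/2619 = 0.92066041·1.0500191 × 10^-4 = 9.66711 × 10^-5.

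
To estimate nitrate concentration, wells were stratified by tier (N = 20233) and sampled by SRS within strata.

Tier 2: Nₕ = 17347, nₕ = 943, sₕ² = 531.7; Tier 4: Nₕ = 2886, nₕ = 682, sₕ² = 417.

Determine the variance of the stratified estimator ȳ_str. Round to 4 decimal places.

0.4014

Var(ȳ_str) = Σₕ Wₕ²(1 − fₕ)sₕ²/nₕ with Wₕ = Nₕ/N, N = 20233.
Tier 2: Wₕ = 0.85736174; term = 0.85736174²·(1 − 0.05436098)·531.7/943 = 0.39193003.
Tier 4: Wₕ = 0.14263826; term = 0.14263826²·(1 − 0.23631324)·417/682 = 0.0095003375.
Sum = 0.40143037.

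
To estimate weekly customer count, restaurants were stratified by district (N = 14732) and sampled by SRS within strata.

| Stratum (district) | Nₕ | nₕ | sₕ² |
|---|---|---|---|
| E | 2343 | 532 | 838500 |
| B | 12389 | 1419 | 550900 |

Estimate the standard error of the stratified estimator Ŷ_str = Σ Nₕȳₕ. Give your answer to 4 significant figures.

243800

Var(Ŷ_str) = Σₕ Nₕ²(1 − fₕ)sₕ²/nₕ.
E: 2343²·(1 − 532/2343)·838500/532 = 6.687783 × 10^9.
B: 12389²·(1 − 1419/12389)·550900/1419 = 5.2763459 × 10^10.
Sum = 5.9451242 × 10^10.
SE = √(5.9451242 × 10^10) = 243800.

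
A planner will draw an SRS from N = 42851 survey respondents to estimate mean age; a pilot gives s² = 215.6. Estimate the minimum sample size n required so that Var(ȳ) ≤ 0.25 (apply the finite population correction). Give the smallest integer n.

846

Without fpc, n₀ = s²/D = 215.6/0.25 = 862.4000.
With fpc, (1 − n/N)·s²/n ≤ D requires n ≥ n₀/(1 + n₀/N) = 862.4000/(1 + 862.4000/42851) = 845.3861.
Rounding up, n = 846.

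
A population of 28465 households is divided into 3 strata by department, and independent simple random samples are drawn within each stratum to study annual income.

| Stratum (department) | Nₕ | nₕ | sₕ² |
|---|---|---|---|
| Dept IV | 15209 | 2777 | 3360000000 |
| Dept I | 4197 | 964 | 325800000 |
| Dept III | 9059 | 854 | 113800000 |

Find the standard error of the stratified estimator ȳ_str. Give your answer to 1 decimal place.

Var(ȳ_str) = Σₕ Wₕ²(1 − fₕ)sₕ²/nₕ with Wₕ = Nₕ/N, N = 28465.
Dept IV: Wₕ = 0.53430529; term = 0.53430529²·(1 − 0.18258926)·3360000000/2777 = 282346.68.
Dept I: Wₕ = 0.14744423; term = 0.14744423²·(1 − 0.22968787)·325800000/964 = 5659.7382.
Dept III: Wₕ = 0.31825048; term = 0.31825048²·(1 − 0.09427089)·113800000/854 = 12224.212.
Sum = 300230.63.
SE = √(300230.63) = 547.9.

547.9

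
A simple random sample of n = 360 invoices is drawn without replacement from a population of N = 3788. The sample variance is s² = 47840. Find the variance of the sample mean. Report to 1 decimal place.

120.3

Under SRS without replacement, Var(ȳ) = (1 − f)·s²/n with f = n/N = 360/3788 = 0.09503696.
Var(ȳ) = (1 − 0.09503696)·47840/360 = 0.90496304·132.88889 = 120.25953.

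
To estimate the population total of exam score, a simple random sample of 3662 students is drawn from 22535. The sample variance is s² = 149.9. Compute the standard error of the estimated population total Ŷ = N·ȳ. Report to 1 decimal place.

4172.4

Var(Ŷ) = N²·Var(ȳ) = N²·(1 − n/N)·s²/n.
f = 3662/22535 = 0.16250277; Var(ȳ) = 0.83749723·149.9/3662 = 0.034282041.
Var(Ŷ) = 22535² · 0.034282041 = 1.7409319 × 10^7.
SE(Ŷ) = √(1.7409319 × 10^7) = 4172.4.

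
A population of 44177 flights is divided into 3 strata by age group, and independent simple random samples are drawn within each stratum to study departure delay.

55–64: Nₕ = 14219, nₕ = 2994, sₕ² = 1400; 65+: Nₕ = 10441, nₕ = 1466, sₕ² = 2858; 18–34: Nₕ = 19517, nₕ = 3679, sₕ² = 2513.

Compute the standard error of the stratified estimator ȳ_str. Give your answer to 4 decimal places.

Var(ȳ_str) = Σₕ Wₕ²(1 − fₕ)sₕ²/nₕ with Wₕ = Nₕ/N, N = 44177.
55–64: Wₕ = 0.32186432; term = 0.32186432²·(1 − 0.21056333)·1400/2994 = 0.038241877.
65+: Wₕ = 0.23634470; term = 0.23634470²·(1 − 0.14040801)·2858/1466 = 0.093607871.
18–34: Wₕ = 0.44179098; term = 0.44179098²·(1 − 0.18850233)·2513/3679 = 0.10818914.
Sum = 0.24003889.
SE = √(0.24003889) = 0.4899.

0.4899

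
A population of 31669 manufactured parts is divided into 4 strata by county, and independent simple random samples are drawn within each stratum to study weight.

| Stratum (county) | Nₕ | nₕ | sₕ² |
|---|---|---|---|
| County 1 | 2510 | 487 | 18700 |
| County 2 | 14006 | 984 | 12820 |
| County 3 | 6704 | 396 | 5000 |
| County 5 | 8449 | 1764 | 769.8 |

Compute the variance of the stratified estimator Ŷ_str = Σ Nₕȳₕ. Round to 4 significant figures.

3.130 × 10^9

Var(Ŷ_str) = Σₕ Nₕ²(1 − fₕ)sₕ²/nₕ.
County 1: 2510²·(1 − 487/2510)·18700/487 = 1.9497649 × 10^8.
County 2: 14006²·(1 − 984/14006)·12820/984 = 2.3762096 × 10^9.
County 3: 6704²·(1 − 396/6704)·5000/396 = 5.339499 × 10^8.
County 5: 8449²·(1 − 1764/8449)·769.8/1764 = 2.4648248 × 10^7.
Sum = 3.1297842 × 10^9.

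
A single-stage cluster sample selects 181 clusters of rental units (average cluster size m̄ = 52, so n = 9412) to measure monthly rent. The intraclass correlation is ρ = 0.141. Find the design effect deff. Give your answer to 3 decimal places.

deff = 1 + (52 − 1)·0.141 = 1 + 7.191 = 8.191.

8.191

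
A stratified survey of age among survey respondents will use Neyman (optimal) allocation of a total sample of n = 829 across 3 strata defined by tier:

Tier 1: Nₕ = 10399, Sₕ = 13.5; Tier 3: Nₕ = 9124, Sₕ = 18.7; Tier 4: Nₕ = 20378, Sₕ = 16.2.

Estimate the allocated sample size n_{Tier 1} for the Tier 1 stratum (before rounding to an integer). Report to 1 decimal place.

181.5

Neyman allocation: nₕ = n·NₕSₕ / Σⱼ NⱼSⱼ.
Σ NⱼSⱼ = 10399·13.5 + 9124·18.7 + 20378·16.2 = 641128.9.
n_{Tier 1} = 829·10399·13.5 / 641128.9 = 181.5.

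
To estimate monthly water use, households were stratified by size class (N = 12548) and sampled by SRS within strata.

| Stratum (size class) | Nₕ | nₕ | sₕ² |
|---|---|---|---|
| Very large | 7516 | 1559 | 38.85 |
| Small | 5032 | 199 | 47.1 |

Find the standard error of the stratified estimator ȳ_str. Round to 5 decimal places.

0.20891

Var(ȳ_str) = Σₕ Wₕ²(1 − fₕ)sₕ²/nₕ with Wₕ = Nₕ/N, N = 12548.
Very large: Wₕ = 0.59897992; term = 0.59897992²·(1 − 0.20742416)·38.85/1559 = 0.0070861487.
Small: Wₕ = 0.40102008; term = 0.40102008²·(1 − 0.03954690)·47.1/199 = 0.036557479.
Sum = 0.043643628.
SE = √(0.043643628) = 0.20891.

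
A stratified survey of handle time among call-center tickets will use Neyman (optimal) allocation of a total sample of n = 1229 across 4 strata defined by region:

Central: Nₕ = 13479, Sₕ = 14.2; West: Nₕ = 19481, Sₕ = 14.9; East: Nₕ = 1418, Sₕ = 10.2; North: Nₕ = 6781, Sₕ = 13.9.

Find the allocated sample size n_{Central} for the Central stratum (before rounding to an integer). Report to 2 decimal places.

Neyman allocation: nₕ = n·NₕSₕ / Σⱼ NⱼSⱼ.
Σ NⱼSⱼ = 13479·14.2 + 19481·14.9 + 1418·10.2 + 6781·13.9 = 590388.2.
n_{Central} = 1229·13479·14.2 / 590388.2 = 398.44.

398.44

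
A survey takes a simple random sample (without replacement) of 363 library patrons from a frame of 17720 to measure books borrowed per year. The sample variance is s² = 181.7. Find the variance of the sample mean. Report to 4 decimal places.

0.4903

Under SRS without replacement, Var(ȳ) = (1 − f)·s²/n with f = n/N = 363/17720 = 0.02048533.
Var(ȳ) = (1 − 0.02048533)·181.7/363 = 0.97951467·0.50055096 = 0.49029701.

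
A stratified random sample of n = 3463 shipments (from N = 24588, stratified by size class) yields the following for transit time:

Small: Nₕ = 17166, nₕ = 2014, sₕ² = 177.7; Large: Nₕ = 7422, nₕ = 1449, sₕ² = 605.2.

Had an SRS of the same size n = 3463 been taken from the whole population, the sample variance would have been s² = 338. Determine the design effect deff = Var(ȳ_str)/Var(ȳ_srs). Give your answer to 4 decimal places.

0.8179

Var(ȳ_str) = Σ Wₕ²(1−fₕ)sₕ²/nₕ with Wₕ = Nₕ/24588:
  Small: (17166/24588)²·(1−2014/17166)·177.7/2014 = 0.037959512
  Large: (7422/24588)²·(1−1449/7422)·605.2/1449 = 0.030626516
  → Var(ȳ_str) = 0.068586028.
Var(ȳ_srs) = (1 − 3463/24588)·338/3463 = 0.083856691.
deff = 0.068586028 / 0.083856691 = 0.8179.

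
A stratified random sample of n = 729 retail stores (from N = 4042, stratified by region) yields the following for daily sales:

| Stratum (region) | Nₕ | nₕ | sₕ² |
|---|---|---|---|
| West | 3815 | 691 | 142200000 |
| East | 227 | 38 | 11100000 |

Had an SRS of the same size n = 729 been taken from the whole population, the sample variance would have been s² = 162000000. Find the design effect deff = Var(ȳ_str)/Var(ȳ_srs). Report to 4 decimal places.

0.8284

Var(ȳ_str) = Σ Wₕ²(1−fₕ)sₕ²/nₕ with Wₕ = Nₕ/4042:
  West: (3815/4042)²·(1−691/3815)·142200000/691 = 150118.6
  East: (227/4042)²·(1−38/227)·11100000/38 = 767.06899
  → Var(ȳ_str) = 150885.67.
Var(ȳ_srs) = (1 − 729/4042)·162000000/729 = 182143.05.
deff = 150885.67 / 182143.05 = 0.8284.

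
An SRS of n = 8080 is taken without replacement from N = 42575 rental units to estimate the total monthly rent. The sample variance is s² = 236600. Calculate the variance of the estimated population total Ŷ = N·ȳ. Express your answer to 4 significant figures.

Var(Ŷ) = N²·Var(ȳ) = N²·(1 − n/N)·s²/n.
f = 8080/42575 = 0.18978274; Var(ȳ) = 0.81021726·236600/8080 = 23.724926.
Var(Ŷ) = 42575² · 23.724926 = 4.3004527 × 10^10.

4.300 × 10^10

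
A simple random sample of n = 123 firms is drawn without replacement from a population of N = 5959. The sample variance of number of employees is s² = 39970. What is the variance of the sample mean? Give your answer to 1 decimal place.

318.3

Under SRS without replacement, Var(ȳ) = (1 − f)·s²/n with f = n/N = 123/5959 = 0.02064105.
Var(ȳ) = (1 − 0.02064105)·39970/123 = 0.97935895·324.95935 = 318.25185.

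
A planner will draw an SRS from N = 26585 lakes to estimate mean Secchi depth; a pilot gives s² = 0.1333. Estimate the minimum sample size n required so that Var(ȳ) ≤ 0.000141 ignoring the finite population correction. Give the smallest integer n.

946

Without fpc, n₀ = s²/D = 0.1333/0.000141 = 945.3901.
Rounding up, n = 946.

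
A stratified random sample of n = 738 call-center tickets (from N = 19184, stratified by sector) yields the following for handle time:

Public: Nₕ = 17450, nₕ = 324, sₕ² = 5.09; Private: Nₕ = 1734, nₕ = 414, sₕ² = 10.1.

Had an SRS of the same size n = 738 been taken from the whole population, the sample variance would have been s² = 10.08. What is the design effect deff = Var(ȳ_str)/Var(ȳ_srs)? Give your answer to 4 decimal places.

0.9829

Var(ȳ_str) = Σ Wₕ²(1−fₕ)sₕ²/nₕ with Wₕ = Nₕ/19184:
  Public: (17450/19184)²·(1−324/17450)·5.09/324 = 0.012756919
  Private: (1734/19184)²·(1−414/1734)·10.1/414 = 1.51728 × 10^-4
  → Var(ȳ_str) = 0.012908647.
Var(ȳ_srs) = (1 − 738/19184)·10.08/738 = 0.013133099.
deff = 0.012908647 / 0.013133099 = 0.9829.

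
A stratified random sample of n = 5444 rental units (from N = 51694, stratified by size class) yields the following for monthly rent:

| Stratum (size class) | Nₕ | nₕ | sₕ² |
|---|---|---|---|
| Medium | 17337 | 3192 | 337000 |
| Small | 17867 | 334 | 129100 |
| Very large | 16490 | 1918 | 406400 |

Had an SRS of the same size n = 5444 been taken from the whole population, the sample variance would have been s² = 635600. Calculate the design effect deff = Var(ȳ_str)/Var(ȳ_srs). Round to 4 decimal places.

0.7089

Var(ȳ_str) = Σ Wₕ²(1−fₕ)sₕ²/nₕ with Wₕ = Nₕ/51694:
  Medium: (17337/51694)²·(1−3192/17337)·337000/3192 = 9.6886584
  Small: (17867/51694)²·(1−334/17867)·129100/334 = 45.311388
  Very large: (16490/51694)²·(1−1918/16490)·406400/1918 = 19.053056
  → Var(ȳ_str) = 74.053102.
Var(ȳ_srs) = (1 − 5444/51694)·635600/5444 = 104.45696.
deff = 74.053102 / 104.45696 = 0.7089.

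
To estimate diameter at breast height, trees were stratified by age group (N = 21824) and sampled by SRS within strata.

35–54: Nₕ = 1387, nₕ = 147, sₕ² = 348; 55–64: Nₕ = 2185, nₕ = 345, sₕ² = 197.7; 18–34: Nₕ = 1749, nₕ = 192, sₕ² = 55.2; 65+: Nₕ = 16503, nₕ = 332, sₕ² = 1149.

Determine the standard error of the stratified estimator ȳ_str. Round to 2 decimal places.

Var(ȳ_str) = Σₕ Wₕ²(1 − fₕ)sₕ²/nₕ with Wₕ = Nₕ/N, N = 21824.
35–54: Wₕ = 0.06355389; term = 0.06355389²·(1 − 0.10598414)·348/147 = 0.0085485282.
55–64: Wₕ = 0.10011913; term = 0.10011913²·(1 − 0.15789474)·197.7/345 = 0.0048371342.
18–34: Wₕ = 0.08014113; term = 0.08014113²·(1 − 0.10977702)·55.2/192 = 0.0016437947.
65+: Wₕ = 0.75618585; term = 0.75618585²·(1 − 0.02011755)·1149/332 = 1.9391572.
Sum = 1.9541867.
SE = √(1.9541867) = 1.40.

1.40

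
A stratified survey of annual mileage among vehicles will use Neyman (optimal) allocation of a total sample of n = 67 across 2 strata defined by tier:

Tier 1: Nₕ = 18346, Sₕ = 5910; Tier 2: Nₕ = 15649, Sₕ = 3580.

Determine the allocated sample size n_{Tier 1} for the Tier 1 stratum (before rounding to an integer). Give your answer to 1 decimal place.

Neyman allocation: nₕ = n·NₕSₕ / Σⱼ NⱼSⱼ.
Σ NⱼSⱼ = 18346·5910 + 15649·3580 = 1.6444828 × 10^8.
n_{Tier 1} = 67·18346·5910 / (1.6444828 × 10^8) = 44.2.

44.2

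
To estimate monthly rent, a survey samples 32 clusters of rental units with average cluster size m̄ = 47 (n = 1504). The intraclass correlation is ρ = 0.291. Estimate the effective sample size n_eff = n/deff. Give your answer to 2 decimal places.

deff = 1 + (47 − 1)·0.291 = 1 + 13.386 = 14.386.
n_eff = 1504 / 14.386 = 104.55.

104.55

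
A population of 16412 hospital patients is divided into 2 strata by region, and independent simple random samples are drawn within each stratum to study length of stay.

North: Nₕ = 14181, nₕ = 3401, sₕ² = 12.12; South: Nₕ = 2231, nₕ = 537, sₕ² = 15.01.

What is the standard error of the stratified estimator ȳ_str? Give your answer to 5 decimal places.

Var(ȳ_str) = Σₕ Wₕ²(1 − fₕ)sₕ²/nₕ with Wₕ = Nₕ/N, N = 16412.
North: Wₕ = 0.86406288; term = 0.86406288²·(1 − 0.23982794)·12.12/3401 = 0.0020225468.
South: Wₕ = 0.13593712; term = 0.13593712²·(1 − 0.24069924)·15.01/537 = 3.9218986 × 10^-4.
Sum = 0.0024147367.
SE = √(0.0024147367) = 0.04914.

0.04914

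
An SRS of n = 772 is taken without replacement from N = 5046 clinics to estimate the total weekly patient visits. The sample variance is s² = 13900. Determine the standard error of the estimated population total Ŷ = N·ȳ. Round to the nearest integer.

Var(Ŷ) = N²·Var(ȳ) = N²·(1 − n/N)·s²/n.
f = 772/5046 = 0.15299247; Var(ȳ) = 0.84700753·13900/772 = 15.250524.
Var(Ŷ) = 5046² · 15.250524 = 3.8831061 × 10^8.
SE(Ŷ) = √(3.8831061 × 10^8) = 19706.

19706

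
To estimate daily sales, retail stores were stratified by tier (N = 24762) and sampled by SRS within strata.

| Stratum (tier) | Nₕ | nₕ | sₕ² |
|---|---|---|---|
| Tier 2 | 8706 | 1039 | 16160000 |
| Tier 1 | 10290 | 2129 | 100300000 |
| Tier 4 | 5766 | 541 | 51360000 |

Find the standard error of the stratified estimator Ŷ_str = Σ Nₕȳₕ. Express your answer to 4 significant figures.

Var(Ŷ_str) = Σₕ Nₕ²(1 − fₕ)sₕ²/nₕ.
Tier 2: 8706²·(1 − 1039/8706)·16160000/1039 = 1.0381735 × 10^12.
Tier 1: 10290²·(1 − 2129/10290)·100300000/2129 = 3.9562527 × 10^12.
Tier 4: 5766²·(1 − 541/5766)·51360000/541 = 2.8601492 × 10^12.
Sum = 7.8545754 × 10^12.
SE = √(7.8545754 × 10^12) = 2.803 × 10^6.

2.803 × 10^6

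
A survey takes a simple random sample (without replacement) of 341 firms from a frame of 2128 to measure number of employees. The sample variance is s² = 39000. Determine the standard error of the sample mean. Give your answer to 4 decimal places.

9.8001

Under SRS without replacement, Var(ȳ) = (1 − f)·s²/n with f = n/N = 341/2128 = 0.16024436.
Var(ȳ) = (1 − 0.16024436)·39000/341 = 0.83975564·114.3695 = 96.042434.
SE(ȳ) = √(96.042434) = 9.8001.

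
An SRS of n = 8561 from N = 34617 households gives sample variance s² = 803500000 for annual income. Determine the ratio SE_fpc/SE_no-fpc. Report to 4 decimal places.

0.8676

f = n/N = 8561/34617 = 0.24730624.
SE_no-fpc = √(s²/n) = 306.35903; SE_fpc = √((1−f)s²/n) = 265.79074.
Ratio = √(1−f) = 0.86757925.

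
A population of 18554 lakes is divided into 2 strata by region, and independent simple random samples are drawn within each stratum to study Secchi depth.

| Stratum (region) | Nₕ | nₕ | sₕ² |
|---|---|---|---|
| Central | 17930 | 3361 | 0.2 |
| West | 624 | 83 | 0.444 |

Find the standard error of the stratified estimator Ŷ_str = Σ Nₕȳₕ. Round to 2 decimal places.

131.72

Var(Ŷ_str) = Σₕ Nₕ²(1 − fₕ)sₕ²/nₕ.
Central: 17930²·(1 − 3361/17930)·0.2/3361 = 15544.312.
West: 624²·(1 − 83/624)·0.444/83 = 1805.871.
Sum = 17350.183.
SE = √(17350.183) = 131.72.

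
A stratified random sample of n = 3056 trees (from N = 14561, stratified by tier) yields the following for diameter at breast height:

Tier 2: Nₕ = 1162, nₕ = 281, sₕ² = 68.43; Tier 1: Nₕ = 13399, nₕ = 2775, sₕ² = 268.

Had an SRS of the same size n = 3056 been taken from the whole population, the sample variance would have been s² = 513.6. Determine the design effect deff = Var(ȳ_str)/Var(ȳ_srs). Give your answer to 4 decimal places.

Var(ȳ_str) = Σ Wₕ²(1−fₕ)sₕ²/nₕ with Wₕ = Nₕ/14561:
  Tier 2: (1162/14561)²·(1−281/1162)·68.43/281 = 0.0011758173
  Tier 1: (13399/14561)²·(1−2775/13399)·268/2775 = 0.064841022
  → Var(ȳ_str) = 0.066016839.
Var(ȳ_srs) = (1 − 3056/14561)·513.6/3056 = 0.13279052.
deff = 0.066016839 / 0.13279052 = 0.4972.

0.4972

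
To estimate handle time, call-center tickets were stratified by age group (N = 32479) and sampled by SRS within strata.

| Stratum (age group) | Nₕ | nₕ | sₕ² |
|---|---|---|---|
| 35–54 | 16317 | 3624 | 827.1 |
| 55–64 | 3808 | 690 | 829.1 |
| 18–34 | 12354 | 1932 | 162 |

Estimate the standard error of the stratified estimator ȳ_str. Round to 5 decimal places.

0.26186

Var(ȳ_str) = Σₕ Wₕ²(1 − fₕ)sₕ²/nₕ with Wₕ = Nₕ/N, N = 32479.
35–54: Wₕ = 0.50238616; term = 0.50238616²·(1 − 0.22209965)·827.1/3624 = 0.0448094.
55–64: Wₕ = 0.11724499; term = 0.11724499²·(1 − 0.18119748)·829.1/690 = 0.013524636.
18–34: Wₕ = 0.38036885; term = 0.38036885²·(1 − 0.15638660)·162/1932 = 0.010234373.
Sum = 0.068568409.
SE = √(0.068568409) = 0.26186.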